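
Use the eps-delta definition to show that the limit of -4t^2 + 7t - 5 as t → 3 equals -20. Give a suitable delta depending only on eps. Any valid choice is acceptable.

Let eps > 0. We want delta > 0 such that 0 < |t − 3| < delta implies |(-4t^2 + 7t - 5) + 20| < eps.
(-4t^2 + 7t - 5) + 20 = -4t^2 + 7t + 15 = (t − 3)(-4t - 5).
So |(-4t^2 + 7t - 5) + 20| = |t − 3|·|-4t - 5|.
Require delta ≤ 1. Then |t − 3| < 1 gives |t| < 4, and by the triangle inequality |-4t - 5| ≤ 4·4 + 5 = 21.
Hence |(-4t^2 + 7t - 5) + 20| ≤ 21|t − 3| < eps provided |t − 3| < eps/21.
Take delta = min(1, eps/21). Then 0 < |t − 3| < delta gives both |t − 3| < 1 and |t − 3| < eps/21, so |(-4t^2 + 7t - 5) + 20| < eps.

delta = min(1, eps/21)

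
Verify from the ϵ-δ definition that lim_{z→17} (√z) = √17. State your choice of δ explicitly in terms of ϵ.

Suppose ϵ > 0. We want δ > 0 such that 0 < |z − 17| < δ implies |√z − √17| < ϵ.
Rationalise: √z − √17 = (z − 17)/(√z + √17), so |√z − √17| = |z − 17|/(√z + √17).
Restrict δ ≤ 17 so that |z − 17| < 17 forces z > 0, and then √z + √17 > √17.
Hence |√z − √17| < |z − 17|/√17, which is < ϵ once |z − 17| < √17·ϵ.
Take δ = min(17, √17·ϵ). If 0 < |z − 17| < δ then z > 0 and |√z − √17| < |z − 17|/√17 < ϵ.

δ = min(17, √17·ϵ)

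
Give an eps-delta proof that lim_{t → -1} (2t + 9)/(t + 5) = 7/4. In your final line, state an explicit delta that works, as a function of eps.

Fix eps > 0. We want delta > 0 with 0 < |t + 1| < delta ⇒ |(2t + 9)/(t + 5) − (7/4)| < eps.
Combining over a common denominator, (2t + 9)/(t + 5) − (7/4) = [(2t + 9)·4 − 7·(t + 5)] / [4·(t + 5)] = 1(t + 1) / (4(t + 5)).
So |(2t + 9)/(t + 5) − (7/4)| = |t + 1| / (4·|t + 5|).
Require delta ≤ 2, so |t + 5| ≥ |4| − |t + 1| > 4 − 2 = 2.
Hence |(2t + 9)/(t + 5) − (7/4)| < |t + 1|/(4·2) = (1/8)|t + 1|, which is < eps once |t + 1| < 8eps.
Take delta = min(2, 8eps). Then 0 < |t + 1| < delta forces both bounds, so |(2t + 9)/(t + 5) − (7/4)| < eps.

delta = min(2, 8eps)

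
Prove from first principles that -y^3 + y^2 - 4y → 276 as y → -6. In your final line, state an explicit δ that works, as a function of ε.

δ = min(1, ε/144)

Let ε > 0 be given. We want δ > 0 such that 0 < |y + 6| < δ implies |(-y^3 + y^2 - 4y) − 276| < ε.
(-y^3 + y^2 - 4y) − 276 = -y^3 + y^2 - 4y - 276 = (y + 6)(-y^2 + 7y - 46).
So |(-y^3 + y^2 - 4y) − 276| = |y + 6|·|-y^2 + 7y - 46|.
Require δ ≤ 1. Then |y + 6| < 1 gives |y| < 7, and by the triangle inequality |-y^2 + 7y - 46| ≤ 7^2 + 7·7 + 46 = 144.
Hence |(-y^3 + y^2 - 4y) − 276| ≤ 144|y + 6| < ε provided |y + 6| < ε/144.
Choosing δ = min(1, ε/144) ensures both conditions, hence |(-y^3 + y^2 - 4y) − 276| < ε.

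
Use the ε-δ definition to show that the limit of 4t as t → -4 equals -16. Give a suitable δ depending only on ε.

Let ε > 0 be given. We need δ > 0 so that 0 < |t + 4| < δ implies |(4t) + 16| < ε.
|(4t) + 16| = |4t + 16| = 4|t + 4|.
Thus it suffices that |t + 4| < ε/4.
Take δ = ε/4. If 0 < |t + 4| < δ then |(4t) + 16| = 4|t + 4| < 4·(ε/4) = ε.

δ = ε/4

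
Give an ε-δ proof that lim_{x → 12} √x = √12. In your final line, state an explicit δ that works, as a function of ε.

Let ε > 0 be given. We want δ > 0 such that 0 < |x − 12| < δ implies |√x − √12| < ε.
Rationalise: √x − √12 = (x − 12)/(√x + √12), so |√x − √12| = |x − 12|/(√x + √12).
Restrict δ ≤ 12 so that |x − 12| < 12 forces x > 0, and then √x + √12 > √12.
Hence |√x − √12| < |x − 12|/√12, which is < ε once |x − 12| < √12·ε.
Take δ = min(12, √12·ε). If 0 < |x − 12| < δ then x > 0 and |√x − √12| < |x − 12|/√12 < ε.

δ = min(12, √12·ε)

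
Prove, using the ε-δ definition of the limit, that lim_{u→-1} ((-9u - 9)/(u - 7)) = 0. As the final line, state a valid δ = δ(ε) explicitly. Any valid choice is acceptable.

δ = min(4, (4/9)ε)

Let ε > 0 be given. We want δ > 0 with 0 < |u + 1| < δ ⇒ |(-9u - 9)/(u - 7) − 0| < ε.
Combining over a common denominator, (-9u - 9)/(u - 7) − 0 = [(-9u - 9)·(-8) − 0·(u - 7)] / [(-8)·(u - 7)] = 72(u + 1) / ((-8)(u - 7)).
So |(-9u - 9)/(u - 7) − 0| = 72|u + 1| / (8·|u − 7|).
Restrict δ ≤ 4. Then |u + 1| < 4 gives |u − 7| = |(u + 1) + (-8)| ≥ 8 − 4 = 4.
Hence |(-9u - 9)/(u - 7) − 0| < 72|u + 1|/(8·4) = (9/4)|u + 1|, which is < ε once |u + 1| < (4/9)ε.
Take δ = min(4, (4/9)ε). Then 0 < |u + 1| < δ forces both bounds, so |(-9u - 9)/(u - 7) − 0| < ε.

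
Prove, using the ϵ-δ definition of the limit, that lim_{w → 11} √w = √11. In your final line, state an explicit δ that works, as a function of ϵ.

δ = min(11, √11·ϵ)

Let ϵ > 0. We want δ > 0 such that 0 < |w − 11| < δ implies |√w − √11| < ϵ.
Multiplying by the conjugate, |√w − √11| = |w − 11|/(√w + √11).
Restrict δ ≤ 11 so that |w − 11| < 11 forces w > 0, and then √w + √11 > √11.
Hence |√w − √11| < |w − 11|/√11, which is < ϵ once |w − 11| < √11·ϵ.
Take δ = min(11, √11·ϵ). If 0 < |w − 11| < δ then w > 0 and |√w − √11| < |w − 11|/√11 < ϵ.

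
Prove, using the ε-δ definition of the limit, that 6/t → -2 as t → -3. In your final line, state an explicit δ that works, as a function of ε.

δ = min(3/2, (3/4)ε)

Suppose ε > 0. We seek δ > 0 such that 0 < |t + 3| < δ implies |6/t + 2| < ε.
|6/t + 2| = 6·|-3 − t|/(3·|t|) = 6|t + 3|/(3|t|).
Require δ ≤ 3/2 so that |t| > 3 − 3/2 = 3/2, hence 3|t| > 9/2.
Then |6/t + 2| < 6|t + 3|/(9/2), which is < ε when |t + 3| < (3/4)ε.
Take δ = min(3/2, (3/4)ε). Then 0 < |t + 3| < δ gives both |t + 3| < 3/2 and |t + 3| < (3/4)ε, so |6/t + 2| < ε.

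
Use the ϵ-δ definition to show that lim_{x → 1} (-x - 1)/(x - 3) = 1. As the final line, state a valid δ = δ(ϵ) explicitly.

δ = min(1, (1/2)ϵ)

Fix ϵ > 0. We want δ > 0 with 0 < |x − 1| < δ ⇒ |(-x - 1)/(x - 3) − 1| < ϵ.
Combining over a common denominator, (-x - 1)/(x - 3) − 1 = [(-x - 1)·(-2) − (-2)·(x - 3)] / [(-2)·(x - 3)] = 4(x − 1) / ((-2)(x - 3)).
So |(-x - 1)/(x - 3) − 1| = 4|x − 1| / (2·|x − 3|).
Restrict δ ≤ 1. Then |x − 1| < 1 gives |x − 3| = |(x − 1) + (-2)| ≥ 2 − 1 = 1.
Hence |(-x - 1)/(x - 3) − 1| < 4|x − 1|/(2·1) = 2|x − 1|, which is < ϵ once |x − 1| < (1/2)ϵ.
Take δ = min(1, (1/2)ϵ). Then 0 < |x − 1| < δ forces both bounds, so |(-x - 1)/(x - 3) − 1| < ϵ.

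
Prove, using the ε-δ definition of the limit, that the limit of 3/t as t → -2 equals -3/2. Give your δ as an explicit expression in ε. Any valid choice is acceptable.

Let ε > 0. We seek δ > 0 such that 0 < |t + 2| < δ implies |3/t + 3/2| < ε.
|3/t + 3/2| = 3·|-2 − t|/(2·|t|) = 3|t + 2|/(2|t|).
Require δ ≤ 1 so that |t| > 2 − 1 = 1, hence 2|t| > 2.
Then |3/t + 3/2| < 3|t + 2|/2, which is < ε when |t + 2| < (2/3)ε.
Take δ = min(1, (2/3)ε). Then 0 < |t + 2| < δ gives both |t + 2| < 1 and |t + 2| < (2/3)ε, so |3/t + 3/2| < ε.

δ = min(1, (2/3)ε)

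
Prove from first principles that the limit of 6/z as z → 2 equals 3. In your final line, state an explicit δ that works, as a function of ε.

Suppose ε > 0. We seek δ > 0 such that 0 < |z − 2| < δ implies |6/z − 3| < ε.
|6/z − 3| = 6·|2 − z|/(2·|z|) = 6|z − 2|/(2|z|).
Require δ ≤ 1 so that |z| > 2 − 1 = 1, hence 2|z| > 2.
Then |6/z − 3| < 6|z − 2|/2, which is < ε when |z − 2| < (1/3)ε.
Take δ = min(1, (1/3)ε). Then 0 < |z − 2| < δ gives both |z − 2| < 1 and |z − 2| < (1/3)ε, so |6/z − 3| < ε.

δ = min(1, (1/3)ε)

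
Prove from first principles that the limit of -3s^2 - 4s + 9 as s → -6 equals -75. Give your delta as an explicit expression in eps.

Suppose eps > 0. We want delta > 0 such that 0 < |s + 6| < delta implies |(-3s^2 - 4s + 9) + 75| < eps.
(-3s^2 - 4s + 9) + 75 = -3s^2 - 4s + 84 = (s + 6)(-3s + 14).
So |(-3s^2 - 4s + 9) + 75| = |s + 6|·|-3s + 14|.
Assume first that |s + 6| < 1, so |s| < 7. Then |-3s + 14| ≤ 3·7 + 14 = 35.
Hence |(-3s^2 - 4s + 9) + 75| ≤ 35|s + 6| < eps provided |s + 6| < eps/35.
Choosing delta = min(1, eps/35) ensures both conditions, hence |(-3s^2 - 4s + 9) + 75| < eps.

delta = min(1, eps/35)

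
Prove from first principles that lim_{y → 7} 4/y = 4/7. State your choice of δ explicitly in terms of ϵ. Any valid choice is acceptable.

δ = min(7/2, (49/8)ϵ)

Let ϵ > 0 be given. We seek δ > 0 such that 0 < |y − 7| < δ implies |4/y − (4/7)| < ϵ.
|4/y − (4/7)| = 4·|7 − y|/(7·|y|) = 4|y − 7|/(7|y|).
Restrict δ ≤ 7/2. Then |y − 7| < 7/2 gives |y| > 7/2, so 7|y| > 49/2.
Then |4/y − (4/7)| < 4|y − 7|/(49/2), which is < ϵ when |y − 7| < (49/8)ϵ.
Take δ = min(7/2, (49/8)ϵ). Then 0 < |y − 7| < δ gives both |y − 7| < 7/2 and |y − 7| < (49/8)ϵ, so |4/y − (4/7)| < ϵ.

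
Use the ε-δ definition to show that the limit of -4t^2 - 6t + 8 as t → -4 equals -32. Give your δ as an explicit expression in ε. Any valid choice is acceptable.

δ = min(1, ε/30)

Suppose ε > 0. We want δ > 0 such that 0 < |t + 4| < δ implies |(-4t^2 - 6t + 8) + 32| < ε.
(-4t^2 - 6t + 8) + 32 = -4t^2 - 6t + 40 = (t + 4)(-4t + 10).
So |(-4t^2 - 6t + 8) + 32| = |t + 4|·|-4t + 10|.
Assume first that |t + 4| < 1, so |t| < 5. Then |-4t + 10| ≤ 4·5 + 10 = 30.
Hence |(-4t^2 - 6t + 8) + 32| ≤ 30|t + 4| < ε provided |t + 4| < ε/30.
Choosing δ = min(1, ε/30) ensures both conditions, hence |(-4t^2 - 6t + 8) + 32| < ε.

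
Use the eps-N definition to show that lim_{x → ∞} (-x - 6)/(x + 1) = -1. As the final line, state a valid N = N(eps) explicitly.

N = 5/eps

Fix eps > 0. We seek N > 0 such that x > N implies |(-x - 6)/(x + 1) + 1| < eps.
(-x - 6)/(x + 1) + 1 = ((-x - 6) − (-1)(x + 1)) / ((x + 1)) = -5/((x + 1)).
For x > 0 we have x + 1 > x, so |(-x - 6)/(x + 1) + 1| = 5/((x + 1)) < 5/(x) = 5/x.
Thus |(-x - 6)/(x + 1) + 1| < eps whenever x > 5/eps.
Take N = 5/eps. If x > N then |(-x - 6)/(x + 1) + 1| < 5/x < eps.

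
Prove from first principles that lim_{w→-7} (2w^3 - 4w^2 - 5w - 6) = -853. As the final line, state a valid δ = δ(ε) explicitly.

Fix ε > 0. We want δ > 0 such that 0 < |w + 7| < δ implies |(2w^3 - 4w^2 - 5w - 6) + 853| < ε.
(2w^3 - 4w^2 - 5w - 6) + 853 = 2w^3 - 4w^2 - 5w + 847 = (w + 7)(2w^2 - 18w + 121).
So |(2w^3 - 4w^2 - 5w - 6) + 853| = |w + 7|·|2w^2 - 18w + 121|.
Assume first that |w + 7| < 2, so |w| < 9. Then |2w^2 - 18w + 121| ≤ 2·9^2 + 18·9 + 121 = 445.
Hence |(2w^3 - 4w^2 - 5w - 6) + 853| ≤ 445|w + 7| < ε provided |w + 7| < ε/445.
Take δ = min(2, ε/445). Then 0 < |w + 7| < δ gives both |w + 7| < 2 and |w + 7| < ε/445, so |(2w^3 - 4w^2 - 5w - 6) + 853| < ε.

δ = min(2, ε/445)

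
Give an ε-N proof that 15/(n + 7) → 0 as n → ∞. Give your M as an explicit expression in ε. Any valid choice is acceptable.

Fix ε > 0. For n ≥ 1, |15/(n + 7) − 0| = 15/(n + 7) ≤ 15/n.
We need 15/n < ε, i.e. n > 15/ε.
Take M = 15/ε. If n > M then |15/(n + 7)| ≤ 15/n < ε.

M = 15/ε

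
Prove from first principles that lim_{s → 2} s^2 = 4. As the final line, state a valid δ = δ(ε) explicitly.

Fix ε > 0. We seek δ > 0 with 0 < |s − 2| < δ ⇒ |s^2 − 4| < ε.
Factor: s^2 − 4 = (s − 2)(s + 2), so |s^2 − 4| = |s − 2|·|s + 2|.
Restrict δ ≤ 2. Then |s − 2| < 2 gives |s| < 4, so by the triangle inequality |s + 2| ≤ 4 + 2 = 6.
Hence |s^2 − 4| ≤ 6|s − 2|, which is < ε once |s − 2| < ε/6.
Take δ = min(2, ε/6). If 0 < |s − 2| < δ then both bounds hold and |s^2 − 4| ≤ 6|s − 2| < 6·(ε/6) = ε.

δ = min(2, ε/6)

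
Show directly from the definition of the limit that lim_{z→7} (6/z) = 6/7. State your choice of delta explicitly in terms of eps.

delta = min(7/2, (49/12)eps)

Let eps > 0 be given. We seek delta > 0 such that 0 < |z − 7| < delta implies |6/z − (6/7)| < eps.
|6/z − (6/7)| = 6·|7 − z|/(7·|z|) = 6|z − 7|/(7|z|).
Require delta ≤ 7/2 so that |z| > 7 − 7/2 = 7/2, hence 7|z| > 49/2.
Then |6/z − (6/7)| < 6|z − 7|/(49/2), which is < eps when |z − 7| < (49/12)eps.
Take delta = min(7/2, (49/12)eps). Then 0 < |z − 7| < delta gives both |z − 7| < 7/2 and |z − 7| < (49/12)eps, so |6/z − (6/7)| < eps.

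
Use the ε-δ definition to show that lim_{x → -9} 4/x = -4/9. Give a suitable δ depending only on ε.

δ = min(9/2, (81/8)ε)

Let ε > 0. We seek δ > 0 such that 0 < |x + 9| < δ implies |4/x + 4/9| < ε.
|4/x + 4/9| = 4·|-9 − x|/(9·|x|) = 4|x + 9|/(9|x|).
Restrict δ ≤ 9/2. Then |x + 9| < 9/2 gives |x| > 9/2, so 9|x| > 81/2.
Then |4/x + 4/9| < 4|x + 9|/(81/2), which is < ε when |x + 9| < (81/8)ε.
Take δ = min(9/2, (81/8)ε). Then 0 < |x + 9| < δ gives both |x + 9| < 9/2 and |x + 9| < (81/8)ε, so |4/x + 4/9| < ε.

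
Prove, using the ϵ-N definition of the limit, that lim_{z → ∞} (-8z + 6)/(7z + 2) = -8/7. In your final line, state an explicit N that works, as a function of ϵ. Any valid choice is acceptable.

Let ϵ > 0 be given. We seek N > 0 such that z > N implies |(-8z + 6)/(7z + 2) + 8/7| < ϵ.
(-8z + 6)/(7z + 2) + 8/7 = (7(-8z + 6) − (-8)(7z + 2)) / (7(7z + 2)) = 58/(7(7z + 2)).
For z > 0 we have 7z + 2 > 7z, so |(-8z + 6)/(7z + 2) + 8/7| = 58/(7(7z + 2)) < 58/(7·7z) = (58/49)/z.
Thus |(-8z + 6)/(7z + 2) + 8/7| < ϵ whenever z > (58/49)/ϵ.
Take N = (58/49)/ϵ. If z > N then |(-8z + 6)/(7z + 2) + 8/7| < (58/49)/z < ϵ.

N = (58/49)/ϵ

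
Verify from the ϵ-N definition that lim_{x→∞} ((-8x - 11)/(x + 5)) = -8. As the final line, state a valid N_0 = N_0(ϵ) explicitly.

N_0 = 29/ϵ

Fix ϵ > 0. We seek N_0 > 0 such that x > N_0 implies |(-8x - 11)/(x + 5) + 8| < ϵ.
(-8x - 11)/(x + 5) + 8 = ((-8x - 11) − (-8)(x + 5)) / ((x + 5)) = 29/((x + 5)).
For x > 0 we have x + 5 > x, so |(-8x - 11)/(x + 5) + 8| = 29/((x + 5)) < 29/(x) = 29/x.
Thus |(-8x - 11)/(x + 5) + 8| < ϵ whenever x > 29/ϵ.
Take N_0 = 29/ϵ. If x > N_0 then |(-8x - 11)/(x + 5) + 8| < 29/x < ϵ.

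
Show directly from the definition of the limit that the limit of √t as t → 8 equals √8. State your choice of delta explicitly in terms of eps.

delta = min(8, √8·eps)

Let eps > 0. We want delta > 0 such that 0 < |t − 8| < delta implies |√t − √8| < eps.
Rationalise: √t − √8 = (t − 8)/(√t + √8), so |√t − √8| = |t − 8|/(√t + √8).
Restrict delta ≤ 8 so that |t − 8| < 8 forces t > 0, and then √t + √8 > √8.
Hence |√t − √8| < |t − 8|/√8, which is < eps once |t − 8| < √8·eps.
Take delta = min(8, √8·eps). If 0 < |t − 8| < delta then t > 0 and |√t − √8| < |t − 8|/√8 < eps.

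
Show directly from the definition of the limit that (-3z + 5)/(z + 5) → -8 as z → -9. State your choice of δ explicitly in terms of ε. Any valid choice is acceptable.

δ = min(2, (2/5)ε)

Let ε > 0 be given. We want δ > 0 with 0 < |z + 9| < δ ⇒ |(-3z + 5)/(z + 5) + 8| < ε.
Combining over a common denominator, (-3z + 5)/(z + 5) + 8 = [(-3z + 5)·(-4) − 32·(z + 5)] / [(-4)·(z + 5)] = -20(z + 9) / ((-4)(z + 5)).
So |(-3z + 5)/(z + 5) + 8| = 20|z + 9| / (4·|z + 5|).
Restrict δ ≤ 2. Then |z + 9| < 2 gives |z + 5| = |(z + 9) + (-4)| ≥ 4 − 2 = 2.
Hence |(-3z + 5)/(z + 5) + 8| < 20|z + 9|/(4·2) = (5/2)|z + 9|, which is < ε once |z + 9| < (2/5)ε.
Take δ = min(2, (2/5)ε). Then 0 < |z + 9| < δ forces both bounds, so |(-3z + 5)/(z + 5) + 8| < ε.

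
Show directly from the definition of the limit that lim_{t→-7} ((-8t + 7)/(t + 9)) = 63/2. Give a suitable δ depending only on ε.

δ = min(1, (2/79)ε)

Let ε > 0. We want δ > 0 with 0 < |t + 7| < δ ⇒ |(-8t + 7)/(t + 9) − (63/2)| < ε.
Combining over a common denominator, (-8t + 7)/(t + 9) − (63/2) = [(-8t + 7)·2 − 63·(t + 9)] / [2·(t + 9)] = -79(t + 7) / (2(t + 9)).
So |(-8t + 7)/(t + 9) − (63/2)| = 79|t + 7| / (2·|t + 9|).
Require δ ≤ 1, so |t + 9| ≥ |2| − |t + 7| > 2 − 1 = 1.
Hence |(-8t + 7)/(t + 9) − (63/2)| < 79|t + 7|/(2·1) = (79/2)|t + 7|, which is < ε once |t + 7| < (2/79)ε.
Take δ = min(1, (2/79)ε). Then 0 < |t + 7| < δ forces both bounds, so |(-8t + 7)/(t + 9) − (63/2)| < ε.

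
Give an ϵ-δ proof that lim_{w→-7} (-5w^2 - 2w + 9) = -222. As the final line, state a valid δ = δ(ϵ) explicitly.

δ = min(1, ϵ/73)

Let ϵ > 0. We want δ > 0 such that 0 < |w + 7| < δ implies |(-5w^2 - 2w + 9) + 222| < ϵ.
(-5w^2 - 2w + 9) + 222 = -5w^2 - 2w + 231 = (w + 7)(-5w + 33).
So |(-5w^2 - 2w + 9) + 222| = |w + 7|·|-5w + 33|.
Assume first that |w + 7| < 1, so |w| < 8. Then |-5w + 33| ≤ 5·8 + 33 = 73.
Hence |(-5w^2 - 2w + 9) + 222| ≤ 73|w + 7| < ϵ provided |w + 7| < ϵ/73.
Choosing δ = min(1, ϵ/73) ensures both conditions, hence |(-5w^2 - 2w + 9) + 222| < ϵ.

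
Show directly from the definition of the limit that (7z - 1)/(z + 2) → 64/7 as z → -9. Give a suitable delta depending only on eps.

delta = min(7/2, (49/30)eps)

Let eps > 0. We want delta > 0 with 0 < |z + 9| < delta ⇒ |(7z - 1)/(z + 2) − (64/7)| < eps.
Combining over a common denominator, (7z - 1)/(z + 2) − (64/7) = [(7z - 1)·(-7) − (-64)·(z + 2)] / [(-7)·(z + 2)] = 15(z + 9) / ((-7)(z + 2)).
So |(7z - 1)/(z + 2) − (64/7)| = 15|z + 9| / (7·|z + 2|).
Restrict delta ≤ 7/2. Then |z + 9| < 7/2 gives |z + 2| = |(z + 9) + (-7)| ≥ 7 − 7/2 = 7/2.
Hence |(7z - 1)/(z + 2) − (64/7)| < 15|z + 9|/(7·(7/2)) = (30/49)|z + 9|, which is < eps once |z + 9| < (49/30)eps.
Take delta = min(7/2, (49/30)eps). Then 0 < |z + 9| < delta forces both bounds, so |(7z - 1)/(z + 2) − (64/7)| < eps.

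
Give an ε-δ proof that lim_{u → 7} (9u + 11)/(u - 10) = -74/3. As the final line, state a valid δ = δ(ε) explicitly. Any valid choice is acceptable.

Suppose ε > 0. We want δ > 0 with 0 < |u − 7| < δ ⇒ |(9u + 11)/(u - 10) + 74/3| < ε.
Combining over a common denominator, (9u + 11)/(u - 10) + 74/3 = [(9u + 11)·(-3) − 74·(u - 10)] / [(-3)·(u - 10)] = -101(u − 7) / ((-3)(u - 10)).
So |(9u + 11)/(u - 10) + 74/3| = 101|u − 7| / (3·|u − 10|).
Require δ ≤ 3/2, so |u − 10| ≥ |-3| − |u − 7| > 3 − 3/2 = 3/2.
Hence |(9u + 11)/(u - 10) + 74/3| < 101|u − 7|/(3·(3/2)) = (202/9)|u − 7|, which is < ε once |u − 7| < (9/202)ε.
Take δ = min(3/2, (9/202)ε). Then 0 < |u − 7| < δ forces both bounds, so |(9u + 11)/(u - 10) + 74/3| < ε.

δ = min(3/2, (9/202)ε)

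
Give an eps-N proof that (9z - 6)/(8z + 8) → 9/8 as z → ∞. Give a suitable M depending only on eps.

M = (15/8)/eps

Let eps > 0 be given. We seek M > 0 such that z > M implies |(9z - 6)/(8z + 8) − (9/8)| < eps.
(9z - 6)/(8z + 8) − (9/8) = (8(9z - 6) − 9(8z + 8)) / (8(8z + 8)) = -120/(8(8z + 8)).
For z > 0 we have 8z + 8 > 8z, so |(9z - 6)/(8z + 8) − (9/8)| = 120/(8(8z + 8)) < 120/(8·8z) = (15/8)/z.
Thus |(9z - 6)/(8z + 8) − (9/8)| < eps whenever z > (15/8)/eps.
Take M = (15/8)/eps. If z > M then |(9z - 6)/(8z + 8) − (9/8)| < (15/8)/z < eps.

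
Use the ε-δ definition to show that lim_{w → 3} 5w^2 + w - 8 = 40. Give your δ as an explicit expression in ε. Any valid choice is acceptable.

δ = min(1, ε/36)

Let ε > 0 be given. We want δ > 0 such that 0 < |w − 3| < δ implies |(5w^2 + w - 8) − 40| < ε.
(5w^2 + w - 8) − 40 = 5w^2 + w - 48 = (w − 3)(5w + 16).
So |(5w^2 + w - 8) − 40| = |w − 3|·|5w + 16|.
Assume first that |w − 3| < 1, so |w| < 4. Then |5w + 16| ≤ 5·4 + 16 = 36.
Hence |(5w^2 + w - 8) − 40| ≤ 36|w − 3| < ε provided |w − 3| < ε/36.
Take δ = min(1, ε/36). Then 0 < |w − 3| < δ gives both |w − 3| < 1 and |w − 3| < ε/36, so |(5w^2 + w - 8) − 40| < ε.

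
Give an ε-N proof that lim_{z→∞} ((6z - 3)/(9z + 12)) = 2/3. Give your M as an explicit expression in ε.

M = (11/9)/ε

Suppose ε > 0. We seek M > 0 such that z > M implies |(6z - 3)/(9z + 12) − (2/3)| < ε.
(6z - 3)/(9z + 12) − (2/3) = (9(6z - 3) − 6(9z + 12)) / (9(9z + 12)) = -99/(9(9z + 12)).
For z > 0 we have 9z + 12 > 9z, so |(6z - 3)/(9z + 12) − (2/3)| = 99/(9(9z + 12)) < 99/(9·9z) = (11/9)/z.
Thus |(6z - 3)/(9z + 12) − (2/3)| < ε whenever z > (11/9)/ε.
Take M = (11/9)/ε. If z > M then |(6z - 3)/(9z + 12) − (2/3)| < (11/9)/z < ε.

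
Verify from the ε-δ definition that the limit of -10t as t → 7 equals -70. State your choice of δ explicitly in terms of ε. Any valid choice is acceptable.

Fix ε > 0. We need δ > 0 so that 0 < |t − 7| < δ implies |(-10t) + 70| < ε.
|(-10t) + 70| = |-10t + 70| = 10|t − 7|.
So 10|t − 7| < ε exactly when |t − 7| < ε/10.
Take δ = ε/10. If 0 < |t − 7| < δ then |(-10t) + 70| = 10|t − 7| < 10·(ε/10) = ε.

δ = ε/10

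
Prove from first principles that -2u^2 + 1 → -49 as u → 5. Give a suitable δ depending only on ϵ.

Suppose ϵ > 0. We want δ > 0 such that 0 < |u − 5| < δ implies |(-2u^2 + 1) + 49| < ϵ.
(-2u^2 + 1) + 49 = -2u^2 + 50 = (u − 5)(-2u - 10).
So |(-2u^2 + 1) + 49| = |u − 5|·|-2u - 10|.
Require δ ≤ 1. Then |u − 5| < 1 gives |u| < 6, and by the triangle inequality |-2u - 10| ≤ 2·6 + 10 = 22.
Hence |(-2u^2 + 1) + 49| ≤ 22|u − 5| < ϵ provided |u − 5| < ϵ/22.
Take δ = min(1, ϵ/22). Then 0 < |u − 5| < δ gives both |u − 5| < 1 and |u − 5| < ϵ/22, so |(-2u^2 + 1) + 49| < ϵ.

δ = min(1, ϵ/22)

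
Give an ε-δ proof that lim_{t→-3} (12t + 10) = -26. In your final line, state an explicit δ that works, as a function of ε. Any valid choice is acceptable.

δ = ε/12

Let ε > 0 be given. We need δ > 0 so that 0 < |t + 3| < δ implies |(12t + 10) + 26| < ε.
|(12t + 10) + 26| = |12t + 36| = 12|t + 3|.
So 12|t + 3| < ε exactly when |t + 3| < ε/12.
Choosing δ = ε/12 gives |(12t + 10) + 26| = 12|t + 3| < ε whenever |t + 3| < δ.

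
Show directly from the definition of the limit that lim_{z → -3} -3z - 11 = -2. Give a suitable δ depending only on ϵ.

Let ϵ > 0. We need δ > 0 so that 0 < |z + 3| < δ implies |(-3z - 11) + 2| < ϵ.
|(-3z - 11) + 2| = |-3z - 9| = 3|z + 3|.
So 3|z + 3| < ϵ exactly when |z + 3| < ϵ/3.
Choosing δ = ϵ/3 gives |(-3z - 11) + 2| = 3|z + 3| < ϵ whenever |z + 3| < δ.

δ = ϵ/3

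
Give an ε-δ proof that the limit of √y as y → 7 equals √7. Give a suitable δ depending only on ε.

Let ε > 0. We want δ > 0 such that 0 < |y − 7| < δ implies |√y − √7| < ε.
Rationalise: √y − √7 = (y − 7)/(√y + √7), so |√y − √7| = |y − 7|/(√y + √7).
Restrict δ ≤ 7 so that |y − 7| < 7 forces y > 0, and then √y + √7 > √7.
Hence |√y − √7| < |y − 7|/√7, which is < ε once |y − 7| < √7·ε.
Take δ = min(7, √7·ε). If 0 < |y − 7| < δ then y > 0 and |√y − √7| < |y − 7|/√7 < ε.

δ = min(7, √7·ε)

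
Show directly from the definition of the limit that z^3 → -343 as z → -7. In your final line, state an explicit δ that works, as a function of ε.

δ = min(1, ε/169)

Let ε > 0 be given. We seek δ > 0 with 0 < |z + 7| < δ ⇒ |z^3 + 343| < ε.
Factor: z^3 + 343 = (z + 7)(z^2 - 7z + 49), so |z^3 + 343| = |z + 7|·|z^2 - 7z + 49|.
Impose δ ≤ 1 so that |z| < 8; then |z^2 - 7z + 49| ≤ 169.
Hence |z^3 + 343| ≤ 169|z + 7|, which is < ε once |z + 7| < ε/169.
Take δ = min(1, ε/169). If 0 < |z + 7| < δ then both bounds hold and |z^3 + 343| ≤ 169|z + 7| < 169·(ε/169) = ε.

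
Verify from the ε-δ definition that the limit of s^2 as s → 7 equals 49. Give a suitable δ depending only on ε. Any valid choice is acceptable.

δ = min(1, ε/15)

Let ε > 0 be given. We seek δ > 0 with 0 < |s − 7| < δ ⇒ |s^2 − 49| < ε.
Factor: s^2 − 49 = (s − 7)(s + 7), so |s^2 − 49| = |s − 7|·|s + 7|.
Impose δ ≤ 1 so that |s| < 8; then |s + 7| ≤ 15.
Hence |s^2 − 49| ≤ 15|s − 7|, which is < ε once |s − 7| < ε/15.
Take δ = min(1, ε/15). If 0 < |s − 7| < δ then both bounds hold and |s^2 − 49| ≤ 15|s − 7| < 15·(ε/15) = ε.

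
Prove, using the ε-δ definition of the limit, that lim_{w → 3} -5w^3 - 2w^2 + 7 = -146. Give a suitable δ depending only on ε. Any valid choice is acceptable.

Let ε > 0. We want δ > 0 such that 0 < |w − 3| < δ implies |(-5w^3 - 2w^2 + 7) + 146| < ε.
(-5w^3 - 2w^2 + 7) + 146 = -5w^3 - 2w^2 + 153 = (w − 3)(-5w^2 - 17w - 51).
So |(-5w^3 - 2w^2 + 7) + 146| = |w − 3|·|-5w^2 - 17w - 51|.
Require δ ≤ 1. Then |w − 3| < 1 gives |w| < 4, and by the triangle inequality |-5w^2 - 17w - 51| ≤ 5·4^2 + 17·4 + 51 = 199.
Hence |(-5w^3 - 2w^2 + 7) + 146| ≤ 199|w − 3| < ε provided |w − 3| < ε/199.
Choosing δ = min(1, ε/199) ensures both conditions, hence |(-5w^3 - 2w^2 + 7) + 146| < ε.

δ = min(1, ε/199)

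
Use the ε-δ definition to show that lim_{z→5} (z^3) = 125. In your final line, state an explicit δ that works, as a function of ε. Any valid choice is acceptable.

Let ε > 0 be given. We seek δ > 0 with 0 < |z − 5| < δ ⇒ |z^3 − 125| < ε.
Factor: z^3 − 125 = (z − 5)(z^2 + 5z + 25), so |z^3 − 125| = |z − 5|·|z^2 + 5z + 25|.
Restrict δ ≤ 2. Then |z − 5| < 2 gives |z| < 7, so by the triangle inequality |z^2 + 5z + 25| ≤ 7^2 + 5·7 + 25 = 109.
Hence |z^3 − 125| ≤ 109|z − 5|, which is < ε once |z − 5| < ε/109.
Take δ = min(2, ε/109). If 0 < |z − 5| < δ then both bounds hold and |z^3 − 125| ≤ 109|z − 5| < 109·(ε/109) = ε.

δ = min(2, ε/109)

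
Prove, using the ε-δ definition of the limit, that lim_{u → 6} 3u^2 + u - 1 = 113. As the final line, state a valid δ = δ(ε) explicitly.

Let ε > 0. We want δ > 0 such that 0 < |u − 6| < δ implies |(3u^2 + u - 1) − 113| < ε.
(3u^2 + u - 1) − 113 = 3u^2 + u - 114 = (u − 6)(3u + 19).
So |(3u^2 + u - 1) − 113| = |u − 6|·|3u + 19|.
Assume first that |u − 6| < 1, so |u| < 7. Then |3u + 19| ≤ 3·7 + 19 = 40.
Hence |(3u^2 + u - 1) − 113| ≤ 40|u − 6| < ε provided |u − 6| < ε/40.
Take δ = min(1, ε/40). Then 0 < |u − 6| < δ gives both |u − 6| < 1 and |u − 6| < ε/40, so |(3u^2 + u - 1) − 113| < ε.

δ = min(1, ε/40)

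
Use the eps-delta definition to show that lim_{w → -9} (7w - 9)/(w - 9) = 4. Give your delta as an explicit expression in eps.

delta = min(9, 3eps)

Fix eps > 0. We want delta > 0 with 0 < |w + 9| < delta ⇒ |(7w - 9)/(w - 9) − 4| < eps.
Combining over a common denominator, (7w - 9)/(w - 9) − 4 = [(7w - 9)·(-18) − (-72)·(w - 9)] / [(-18)·(w - 9)] = -54(w + 9) / ((-18)(w - 9)).
So |(7w - 9)/(w - 9) − 4| = 54|w + 9| / (18·|w − 9|).
Restrict delta ≤ 9. Then |w + 9| < 9 gives |w − 9| = |(w + 9) + (-18)| ≥ 18 − 9 = 9.
Hence |(7w - 9)/(w - 9) − 4| < 54|w + 9|/(18·9) = (1/3)|w + 9|, which is < eps once |w + 9| < 3eps.
Take delta = min(9, 3eps). Then 0 < |w + 9| < delta forces both bounds, so |(7w - 9)/(w - 9) − 4| < eps.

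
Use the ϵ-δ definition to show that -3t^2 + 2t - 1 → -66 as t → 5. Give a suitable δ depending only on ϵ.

Let ϵ > 0 be given. We want δ > 0 such that 0 < |t − 5| < δ implies |(-3t^2 + 2t - 1) + 66| < ϵ.
(-3t^2 + 2t - 1) + 66 = -3t^2 + 2t + 65 = (t − 5)(-3t - 13).
So |(-3t^2 + 2t - 1) + 66| = |t − 5|·|-3t - 13|.
Assume first that |t − 5| < 2, so |t| < 7. Then |-3t - 13| ≤ 3·7 + 13 = 34.
Hence |(-3t^2 + 2t - 1) + 66| ≤ 34|t − 5| < ϵ provided |t − 5| < ϵ/34.
Take δ = min(2, ϵ/34). Then 0 < |t − 5| < δ gives both |t − 5| < 2 and |t − 5| < ϵ/34, so |(-3t^2 + 2t - 1) + 66| < ϵ.

δ = min(2, ϵ/34)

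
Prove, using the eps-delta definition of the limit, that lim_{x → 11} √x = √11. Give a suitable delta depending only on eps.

delta = min(11, √11·eps)

Let eps > 0 be given. We want delta > 0 such that 0 < |x − 11| < delta implies |√x − √11| < eps.
Multiplying by the conjugate, |√x − √11| = |x − 11|/(√x + √11).
Restrict delta ≤ 11 so that |x − 11| < 11 forces x > 0, and then √x + √11 > √11.
Hence |√x − √11| < |x − 11|/√11, which is < eps once |x − 11| < √11·eps.
Take delta = min(11, √11·eps). If 0 < |x − 11| < delta then x > 0 and |√x − √11| < |x − 11|/√11 < eps.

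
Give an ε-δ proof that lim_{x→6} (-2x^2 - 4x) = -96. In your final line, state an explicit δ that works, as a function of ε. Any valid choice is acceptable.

δ = min(1, ε/30)

Let ε > 0 be given. We want δ > 0 such that 0 < |x − 6| < δ implies |(-2x^2 - 4x) + 96| < ε.
(-2x^2 - 4x) + 96 = -2x^2 - 4x + 96 = (x − 6)(-2x - 16).
So |(-2x^2 - 4x) + 96| = |x − 6|·|-2x - 16|.
Require δ ≤ 1. Then |x − 6| < 1 gives |x| < 7, and by the triangle inequality |-2x - 16| ≤ 2·7 + 16 = 30.
Hence |(-2x^2 - 4x) + 96| ≤ 30|x − 6| < ε provided |x − 6| < ε/30.
Choosing δ = min(1, ε/30) ensures both conditions, hence |(-2x^2 - 4x) + 96| < ε.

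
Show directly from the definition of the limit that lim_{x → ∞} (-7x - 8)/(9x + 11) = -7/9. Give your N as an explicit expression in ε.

Let ε > 0 be given. We seek N > 0 such that x > N implies |(-7x - 8)/(9x + 11) + 7/9| < ε.
(-7x - 8)/(9x + 11) + 7/9 = (9(-7x - 8) − (-7)(9x + 11)) / (9(9x + 11)) = 5/(9(9x + 11)).
For x > 0 we have 9x + 11 > 9x, so |(-7x - 8)/(9x + 11) + 7/9| = 5/(9(9x + 11)) < 5/(9·9x) = (5/81)/x.
Thus |(-7x - 8)/(9x + 11) + 7/9| < ε whenever x > (5/81)/ε.
Take N = (5/81)/ε. If x > N then |(-7x - 8)/(9x + 11) + 7/9| < (5/81)/x < ε.

N = (5/81)/ε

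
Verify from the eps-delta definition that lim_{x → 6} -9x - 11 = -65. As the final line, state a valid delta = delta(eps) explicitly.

Suppose eps > 0. We need delta > 0 so that 0 < |x − 6| < delta implies |(-9x - 11) + 65| < eps.
|(-9x - 11) + 65| = |-9x + 54| = 9|x − 6|.
Thus it suffices that |x − 6| < eps/9.
Choosing delta = eps/9 gives |(-9x - 11) + 65| = 9|x − 6| < eps whenever |x − 6| < delta.

delta = eps/9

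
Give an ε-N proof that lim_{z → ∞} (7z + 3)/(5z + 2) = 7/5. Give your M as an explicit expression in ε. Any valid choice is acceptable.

M = (1/25)/ε

Let ε > 0 be given. We seek M > 0 such that z > M implies |(7z + 3)/(5z + 2) − (7/5)| < ε.
(7z + 3)/(5z + 2) − (7/5) = (5(7z + 3) − 7(5z + 2)) / (5(5z + 2)) = 1/(5(5z + 2)).
For z > 0 we have 5z + 2 > 5z, so |(7z + 3)/(5z + 2) − (7/5)| = 1/(5(5z + 2)) < 1/(5·5z) = (1/25)/z.
Thus |(7z + 3)/(5z + 2) − (7/5)| < ε whenever z > (1/25)/ε.
Take M = (1/25)/ε. If z > M then |(7z + 3)/(5z + 2) − (7/5)| < (1/25)/z < ε.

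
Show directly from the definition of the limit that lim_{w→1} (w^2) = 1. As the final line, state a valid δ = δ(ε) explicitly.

δ = min(2, ε/4)

Let ε > 0 be given. We seek δ > 0 with 0 < |w − 1| < δ ⇒ |w^2 − 1| < ε.
Factor: w^2 − 1 = (w − 1)(w + 1), so |w^2 − 1| = |w − 1|·|w + 1|.
Restrict δ ≤ 2. Then |w − 1| < 2 gives |w| < 3, so by the triangle inequality |w + 1| ≤ 3 + 1 = 4.
Hence |w^2 − 1| ≤ 4|w − 1|, which is < ε once |w − 1| < ε/4.
Take δ = min(2, ε/4). If 0 < |w − 1| < δ then both bounds hold and |w^2 − 1| ≤ 4|w − 1| < 4·(ε/4) = ε.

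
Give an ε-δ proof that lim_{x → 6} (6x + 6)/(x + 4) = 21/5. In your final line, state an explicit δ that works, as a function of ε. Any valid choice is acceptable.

δ = min(5, (25/9)ε)

Let ε > 0. We want δ > 0 with 0 < |x − 6| < δ ⇒ |(6x + 6)/(x + 4) − (21/5)| < ε.
Combining over a common denominator, (6x + 6)/(x + 4) − (21/5) = [(6x + 6)·10 − 42·(x + 4)] / [10·(x + 4)] = 18(x − 6) / (10(x + 4)).
So |(6x + 6)/(x + 4) − (21/5)| = 18|x − 6| / (10·|x + 4|).
Require δ ≤ 5, so |x + 4| ≥ |10| − |x − 6| > 10 − 5 = 5.
Hence |(6x + 6)/(x + 4) − (21/5)| < 18|x − 6|/(10·5) = (9/25)|x − 6|, which is < ε once |x − 6| < (25/9)ε.
Take δ = min(5, (25/9)ε). Then 0 < |x − 6| < δ forces both bounds, so |(6x + 6)/(x + 4) − (21/5)| < ε.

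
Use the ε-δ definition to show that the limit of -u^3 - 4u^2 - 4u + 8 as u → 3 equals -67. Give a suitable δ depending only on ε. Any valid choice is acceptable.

Fix ε > 0. We want δ > 0 such that 0 < |u − 3| < δ implies |(-u^3 - 4u^2 - 4u + 8) + 67| < ε.
(-u^3 - 4u^2 - 4u + 8) + 67 = -u^3 - 4u^2 - 4u + 75 = (u − 3)(-u^2 - 7u - 25).
So |(-u^3 - 4u^2 - 4u + 8) + 67| = |u − 3|·|-u^2 - 7u - 25|.
Assume first that |u − 3| < 2, so |u| < 5. Then |-u^2 - 7u - 25| ≤ 5^2 + 7·5 + 25 = 85.
Hence |(-u^3 - 4u^2 - 4u + 8) + 67| ≤ 85|u − 3| < ε provided |u − 3| < ε/85.
Choosing δ = min(2, ε/85) ensures both conditions, hence |(-u^3 - 4u^2 - 4u + 8) + 67| < ε.

δ = min(2, ε/85)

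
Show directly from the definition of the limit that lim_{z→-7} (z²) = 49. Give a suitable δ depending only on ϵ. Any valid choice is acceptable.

δ = min(2, ϵ/16)

Let ϵ > 0. We seek δ > 0 with 0 < |z + 7| < δ ⇒ |z² − 49| < ϵ.
Factor: z² − 49 = (z + 7)(z - 7), so |z² − 49| = |z + 7|·|z - 7|.
Impose δ ≤ 2 so that |z| < 9; then |z - 7| ≤ 16.
Hence |z² − 49| ≤ 16|z + 7|, which is < ϵ once |z + 7| < ϵ/16.
Take δ = min(2, ϵ/16). If 0 < |z + 7| < δ then both bounds hold and |z² − 49| ≤ 16|z + 7| < 16·(ϵ/16) = ϵ.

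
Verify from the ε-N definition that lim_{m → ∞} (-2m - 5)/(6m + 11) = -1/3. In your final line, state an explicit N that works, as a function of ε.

Fix ε > 0. For m ≥ 1, |(-2m - 5)/(6m + 11) + 1/3| = |-8|/(6(6m + 11)) = 8/(6(6m + 11)).
Since 6m + 11 ≥ 6m for m ≥ 1, this is ≤ 8/(6·6m) = (2/9)/m.
So |(-2m - 5)/(6m + 11) + 1/3| < ε whenever m > (2/9)/ε.
Take N = (2/9)/ε. If m > N then |(-2m - 5)/(6m + 11) + 1/3| ≤ (2/9)/m < ε.

N = (2/9)/ε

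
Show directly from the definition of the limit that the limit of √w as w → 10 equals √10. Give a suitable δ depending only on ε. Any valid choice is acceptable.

Let ε > 0 be given. We want δ > 0 such that 0 < |w − 10| < δ implies |√w − √10| < ε.
Rationalise: √w − √10 = (w − 10)/(√w + √10), so |√w − √10| = |w − 10|/(√w + √10).
Restrict δ ≤ 10 so that |w − 10| < 10 forces w > 0, and then √w + √10 > √10.
Hence |√w − √10| < |w − 10|/√10, which is < ε once |w − 10| < √10·ε.
Take δ = min(10, √10·ε). If 0 < |w − 10| < δ then w > 0 and |√w − √10| < |w − 10|/√10 < ε.

δ = min(10, √10·ε)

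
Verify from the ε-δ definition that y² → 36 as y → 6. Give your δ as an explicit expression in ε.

Fix ε > 0. We seek δ > 0 with 0 < |y − 6| < δ ⇒ |y² − 36| < ε.
Factor: y² − 36 = (y − 6)(y + 6), so |y² − 36| = |y − 6|·|y + 6|.
Restrict δ ≤ 1. Then |y − 6| < 1 gives |y| < 7, so by the triangle inequality |y + 6| ≤ 7 + 6 = 13.
Hence |y² − 36| ≤ 13|y − 6|, which is < ε once |y − 6| < ε/13.
Take δ = min(1, ε/13). If 0 < |y − 6| < δ then both bounds hold and |y² − 36| ≤ 13|y − 6| < 13·(ε/13) = ε.

δ = min(1, ε/13)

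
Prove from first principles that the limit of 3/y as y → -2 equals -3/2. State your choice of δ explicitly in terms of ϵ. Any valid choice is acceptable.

δ = min(1, (2/3)ϵ)

Suppose ϵ > 0. We seek δ > 0 such that 0 < |y + 2| < δ implies |3/y + 3/2| < ϵ.
|3/y + 3/2| = 3·|-2 − y|/(2·|y|) = 3|y + 2|/(2|y|).
Require δ ≤ 1 so that |y| > 2 − 1 = 1, hence 2|y| > 2.
Then |3/y + 3/2| < 3|y + 2|/2, which is < ϵ when |y + 2| < (2/3)ϵ.
Take δ = min(1, (2/3)ϵ). Then 0 < |y + 2| < δ gives both |y + 2| < 1 and |y + 2| < (2/3)ϵ, so |3/y + 3/2| < ϵ.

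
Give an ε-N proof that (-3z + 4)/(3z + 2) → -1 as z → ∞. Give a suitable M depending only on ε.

Fix ε > 0. We seek M > 0 such that z > M implies |(-3z + 4)/(3z + 2) + 1| < ε.
(-3z + 4)/(3z + 2) + 1 = (3(-3z + 4) − (-3)(3z + 2)) / (3(3z + 2)) = 18/(3(3z + 2)).
For z > 0 we have 3z + 2 > 3z, so |(-3z + 4)/(3z + 2) + 1| = 18/(3(3z + 2)) < 18/(3·3z) = 2/z.
Thus |(-3z + 4)/(3z + 2) + 1| < ε whenever z > 2/ε.
Take M = 2/ε. If z > M then |(-3z + 4)/(3z + 2) + 1| < 2/z < ε.

M = 2/ε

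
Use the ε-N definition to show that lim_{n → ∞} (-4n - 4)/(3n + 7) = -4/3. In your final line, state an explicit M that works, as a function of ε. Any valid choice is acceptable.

M = (16/9)/ε

Let ε > 0. For n ≥ 1, |(-4n - 4)/(3n + 7) + 4/3| = |16|/(3(3n + 7)) = 16/(3(3n + 7)).
Since 3n + 7 ≥ 3n for n ≥ 1, this is ≤ 16/(3·3n) = (16/9)/n.
So |(-4n - 4)/(3n + 7) + 4/3| < ε whenever n > (16/9)/ε.
Take M = (16/9)/ε. If n > M then |(-4n - 4)/(3n + 7) + 4/3| ≤ (16/9)/n < ε.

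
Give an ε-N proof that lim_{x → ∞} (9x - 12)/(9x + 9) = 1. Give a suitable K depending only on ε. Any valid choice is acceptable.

K = (7/3)/ε

Let ε > 0 be given. We seek K > 0 such that x > K implies |(9x - 12)/(9x + 9) − 1| < ε.
(9x - 12)/(9x + 9) − 1 = (9(9x - 12) − 9(9x + 9)) / (9(9x + 9)) = -189/(9(9x + 9)).
For x > 0 we have 9x + 9 > 9x, so |(9x - 12)/(9x + 9) − 1| = 189/(9(9x + 9)) < 189/(9·9x) = (7/3)/x.
Thus |(9x - 12)/(9x + 9) − 1| < ε whenever x > (7/3)/ε.
Take K = (7/3)/ε. If x > K then |(9x - 12)/(9x + 9) − 1| < (7/3)/x < ε.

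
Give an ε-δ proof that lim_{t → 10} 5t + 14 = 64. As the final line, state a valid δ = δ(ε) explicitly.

δ = ε/5

Let ε > 0 be given. We need δ > 0 so that 0 < |t − 10| < δ implies |(5t + 14) − 64| < ε.
|(5t + 14) − 64| = |5t - 50| = 5|t − 10|.
Thus it suffices that |t − 10| < ε/5.
Take δ = ε/5. If 0 < |t − 10| < δ then |(5t + 14) − 64| = 5|t − 10| < 5·(ε/5) = ε.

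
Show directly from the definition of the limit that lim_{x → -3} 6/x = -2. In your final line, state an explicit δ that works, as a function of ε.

Let ε > 0. We seek δ > 0 such that 0 < |x + 3| < δ implies |6/x + 2| < ε.
|6/x + 2| = 6·|-3 − x|/(3·|x|) = 6|x + 3|/(3|x|).
Restrict δ ≤ 3/2. Then |x + 3| < 3/2 gives |x| > 3/2, so 3|x| > 9/2.
Then |6/x + 2| < 6|x + 3|/(9/2), which is < ε when |x + 3| < (3/4)ε.
Take δ = min(3/2, (3/4)ε). Then 0 < |x + 3| < δ gives both |x + 3| < 3/2 and |x + 3| < (3/4)ε, so |6/x + 2| < ε.

δ = min(3/2, (3/4)ε)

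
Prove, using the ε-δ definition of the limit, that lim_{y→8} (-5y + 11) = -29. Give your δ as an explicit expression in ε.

δ = ε/5

Let ε > 0 be given. We need δ > 0 so that 0 < |y − 8| < δ implies |(-5y + 11) + 29| < ε.
Since (-5y + 11) + 29 = -5(y − 8), we have |(-5y + 11) + 29| = 5|y − 8|.
So 5|y − 8| < ε exactly when |y − 8| < ε/5.
Take δ = ε/5. If 0 < |y − 8| < δ then |(-5y + 11) + 29| = 5|y − 8| < 5·(ε/5) = ε.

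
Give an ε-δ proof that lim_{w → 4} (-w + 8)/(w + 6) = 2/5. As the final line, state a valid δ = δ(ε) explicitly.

δ = min(5, (25/7)ε)

Fix ε > 0. We want δ > 0 with 0 < |w − 4| < δ ⇒ |(-w + 8)/(w + 6) − (2/5)| < ε.
Combining over a common denominator, (-w + 8)/(w + 6) − (2/5) = [(-w + 8)·10 − 4·(w + 6)] / [10·(w + 6)] = -14(w − 4) / (10(w + 6)).
So |(-w + 8)/(w + 6) − (2/5)| = 14|w − 4| / (10·|w + 6|).
Require δ ≤ 5, so |w + 6| ≥ |10| − |w − 4| > 10 − 5 = 5.
Hence |(-w + 8)/(w + 6) − (2/5)| < 14|w − 4|/(10·5) = (7/25)|w − 4|, which is < ε once |w − 4| < (25/7)ε.
Take δ = min(5, (25/7)ε). Then 0 < |w − 4| < δ forces both bounds, so |(-w + 8)/(w + 6) − (2/5)| < ε.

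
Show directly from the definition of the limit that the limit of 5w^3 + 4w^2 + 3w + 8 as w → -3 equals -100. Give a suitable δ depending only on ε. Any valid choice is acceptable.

Let ε > 0 be given. We want δ > 0 such that 0 < |w + 3| < δ implies |(5w^3 + 4w^2 + 3w + 8) + 100| < ε.
(5w^3 + 4w^2 + 3w + 8) + 100 = 5w^3 + 4w^2 + 3w + 108 = (w + 3)(5w^2 - 11w + 36).
So |(5w^3 + 4w^2 + 3w + 8) + 100| = |w + 3|·|5w^2 - 11w + 36|.
Assume first that |w + 3| < 1, so |w| < 4. Then |5w^2 - 11w + 36| ≤ 5·4^2 + 11·4 + 36 = 160.
Hence |(5w^3 + 4w^2 + 3w + 8) + 100| ≤ 160|w + 3| < ε provided |w + 3| < ε/160.
Choosing δ = min(1, ε/160) ensures both conditions, hence |(5w^3 + 4w^2 + 3w + 8) + 100| < ε.

δ = min(1, ε/160)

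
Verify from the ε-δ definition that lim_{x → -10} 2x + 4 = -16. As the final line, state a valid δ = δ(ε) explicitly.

δ = ε/2

Suppose ε > 0. We need δ > 0 so that 0 < |x + 10| < δ implies |(2x + 4) + 16| < ε.
|(2x + 4) + 16| = |2x + 20| = 2|x + 10|.
Thus it suffices that |x + 10| < ε/2.
Choosing δ = ε/2 gives |(2x + 4) + 16| = 2|x + 10| < ε whenever |x + 10| < δ.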